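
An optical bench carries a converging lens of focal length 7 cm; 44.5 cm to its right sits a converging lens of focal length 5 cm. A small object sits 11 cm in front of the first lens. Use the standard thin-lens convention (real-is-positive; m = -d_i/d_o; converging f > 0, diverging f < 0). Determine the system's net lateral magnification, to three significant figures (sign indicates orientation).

0.432

Applying the thin-lens equation to the first lens, 1/7 = 1/11 + 1/d_i1, which gives d_i1 = 19.250 cm.
Its lateral magnification is m_1 = -d_i1/d_o1 = -(19.250)/11 = -1.7500.
The intermediate image is 19.250 cm to the right of lens 1, so d_o2 = L - d_i1 = 44.5 - 19.250 = 25.250 cm.
Applying the thin-lens equation again with f_2 = 5 cm and d_o2 = 25.250 cm gives d_i2 = 6.235 cm.
m_2 = -(6.235)/(25.250) = -0.2469.
The system's lateral magnification is m_1 m_2 = (-1.7500)(-0.2469) = 0.4321.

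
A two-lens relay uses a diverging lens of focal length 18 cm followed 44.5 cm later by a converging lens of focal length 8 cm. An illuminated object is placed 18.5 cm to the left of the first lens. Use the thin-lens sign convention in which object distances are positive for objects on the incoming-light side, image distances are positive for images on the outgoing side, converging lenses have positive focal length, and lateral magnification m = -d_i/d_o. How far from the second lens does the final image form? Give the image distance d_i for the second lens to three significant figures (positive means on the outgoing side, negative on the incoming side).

9.40 cm

Applying the thin-lens equation to the first lens, 1/(-18) = 1/18.5 + 1/d_i1, which gives d_i1 = -9.123 cm.
The intermediate image is virtual, 9.123 cm to the left of lens 1, so d_o2 = L - d_i1 = 44.5 - (-9.123) = 53.623 cm.
Applying the thin-lens equation again with f_2 = 8 cm and d_o2 = 53.623 cm gives d_i2 = 9.403 cm.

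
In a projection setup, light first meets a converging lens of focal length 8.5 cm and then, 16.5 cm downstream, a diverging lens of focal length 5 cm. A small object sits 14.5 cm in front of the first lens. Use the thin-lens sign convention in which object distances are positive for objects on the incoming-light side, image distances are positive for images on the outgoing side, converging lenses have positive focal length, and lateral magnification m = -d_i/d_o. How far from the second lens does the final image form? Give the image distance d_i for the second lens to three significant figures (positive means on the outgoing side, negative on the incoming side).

21.1 cm

Applying the thin-lens equation to the first lens, 1/8.5 = 1/14.5 + 1/d_i1, which gives d_i1 = 20.542 cm.
Since 20.542 cm > 16.5 cm, the first image lies past the second lens and serves as a virtual object: d_o2 = L - d_i1 = -4.042 cm.
Applying the thin-lens equation again with f_2 = -5 cm and d_o2 = -4.042 cm gives d_i2 = 21.087 cm.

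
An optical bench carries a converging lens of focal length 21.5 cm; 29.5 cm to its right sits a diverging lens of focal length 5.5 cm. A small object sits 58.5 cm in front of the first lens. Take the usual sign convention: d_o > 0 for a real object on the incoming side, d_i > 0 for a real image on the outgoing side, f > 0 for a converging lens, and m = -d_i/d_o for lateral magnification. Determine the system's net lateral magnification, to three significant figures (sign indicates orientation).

-3.17

First lens: d_i1 = 1/(1/21.5 - 1/58.5) = 33.993 cm.
m_1 = -(33.993)/58.5 = -0.5811.
This image would form 33.993 cm past lens 1, i.e. 4.493 cm beyond lens 2, so it is a virtual object for lens 2: d_o2 = 29.5 - 33.993 = -4.493 cm.
Second lens: d_i2 = 1/(1/(-5.5) - 1/(-4.493)) = 24.547 cm.
m_2 = -(24.547)/(-4.493) = 5.4631.
The system's lateral magnification is m_1 m_2 = (-0.5811)(5.4631) = -3.1745.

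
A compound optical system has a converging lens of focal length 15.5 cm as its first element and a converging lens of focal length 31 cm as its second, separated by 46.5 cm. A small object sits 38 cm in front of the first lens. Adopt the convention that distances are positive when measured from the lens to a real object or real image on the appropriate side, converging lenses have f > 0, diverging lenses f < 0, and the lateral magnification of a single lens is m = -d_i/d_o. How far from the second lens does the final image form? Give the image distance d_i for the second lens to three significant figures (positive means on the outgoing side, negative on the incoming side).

-59.0 cm

Applying the thin-lens equation to the first lens, 1/15.5 = 1/38 + 1/d_i1, which gives d_i1 = 26.178 cm.
Object distance for lens 2: d_o2 = 46.5 - 26.178 = 20.322 cm.
Applying the thin-lens equation again with f_2 = 31 cm and d_o2 = 20.322 cm gives d_i2 = -59.000 cm.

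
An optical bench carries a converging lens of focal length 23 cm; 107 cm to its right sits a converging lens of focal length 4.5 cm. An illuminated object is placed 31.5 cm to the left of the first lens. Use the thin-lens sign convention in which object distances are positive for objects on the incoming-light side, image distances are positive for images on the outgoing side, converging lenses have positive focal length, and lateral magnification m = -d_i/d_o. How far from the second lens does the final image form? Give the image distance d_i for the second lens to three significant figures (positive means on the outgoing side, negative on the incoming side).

Applying the thin-lens equation to the first lens, 1/23 = 1/31.5 + 1/d_i1, which gives d_i1 = 85.235 cm.
That image sits 21.765 cm in front of the second lens, so d_o2 = 21.765 cm.
Applying the thin-lens equation again with f_2 = 4.5 cm and d_o2 = 21.765 cm gives d_i2 = 5.673 cm.

5.67 cm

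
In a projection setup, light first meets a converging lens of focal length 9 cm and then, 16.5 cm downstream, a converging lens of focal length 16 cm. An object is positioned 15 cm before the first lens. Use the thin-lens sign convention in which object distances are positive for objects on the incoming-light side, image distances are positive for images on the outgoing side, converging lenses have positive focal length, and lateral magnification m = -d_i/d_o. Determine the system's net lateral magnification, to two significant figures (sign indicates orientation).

-1.1

First lens: d_i1 = 1/(1/9 - 1/15) = 22.500 cm.
m_1 = -(22.500)/15 = -1.5000.
This image would form 22.500 cm past lens 1, i.e. 6.000 cm beyond lens 2, so it is a virtual object for lens 2: d_o2 = 16.5 - 22.500 = -6.000 cm.
Second lens: d_i2 = 1/(1/16 - 1/(-6.000)) = 4.364 cm.
m_2 = -(4.364)/(-6.000) = 0.7273.
Overall magnification: m = m_1 m_2 = -1.0909.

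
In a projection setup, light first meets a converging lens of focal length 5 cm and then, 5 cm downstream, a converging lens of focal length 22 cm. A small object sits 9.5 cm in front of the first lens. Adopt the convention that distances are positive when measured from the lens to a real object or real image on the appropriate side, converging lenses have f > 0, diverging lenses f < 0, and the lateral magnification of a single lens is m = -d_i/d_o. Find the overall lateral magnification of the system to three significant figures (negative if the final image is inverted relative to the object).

-0.887

Applying the thin-lens equation to the first lens, 1/5 = 1/9.5 + 1/d_i1, which gives d_i1 = 10.556 cm.
Its lateral magnification is m_1 = -d_i1/d_o1 = -(10.556)/9.5 = -1.1111.
This image would form 10.556 cm past lens 1, i.e. 5.556 cm beyond lens 2, so it is a virtual object for lens 2: d_o2 = 5 - 10.556 = -5.556 cm.
Applying the thin-lens equation again with f_2 = 22 cm and d_o2 = -5.556 cm gives d_i2 = 4.435 cm.
m_2 = -(4.435)/(-5.556) = 0.7984.
The system's lateral magnification is m_1 m_2 = (-1.1111)(0.7984) = -0.8871.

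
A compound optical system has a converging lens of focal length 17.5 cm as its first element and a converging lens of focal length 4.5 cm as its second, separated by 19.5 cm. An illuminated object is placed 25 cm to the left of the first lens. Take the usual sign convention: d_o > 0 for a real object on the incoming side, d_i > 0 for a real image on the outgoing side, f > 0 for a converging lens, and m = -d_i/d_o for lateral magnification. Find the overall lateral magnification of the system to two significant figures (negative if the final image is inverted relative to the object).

Applying the thin-lens equation to the first lens, 1/17.5 = 1/25 + 1/d_i1, which gives d_i1 = 58.333 cm.
Its lateral magnification is m_1 = -d_i1/d_o1 = -(58.333)/25 = -2.3333.
This image would form 58.333 cm past lens 1, i.e. 38.833 cm beyond lens 2, so it is a virtual object for lens 2: d_o2 = 19.5 - 58.333 = -38.833 cm.
Applying the thin-lens equation again with f_2 = 4.5 cm and d_o2 = -38.833 cm gives d_i2 = 4.033 cm.
m_2 = -(4.033)/(-38.833) = 0.1038.
The system's lateral magnification is m_1 m_2 = (-2.3333)(0.1038) = -0.2423.

-0.24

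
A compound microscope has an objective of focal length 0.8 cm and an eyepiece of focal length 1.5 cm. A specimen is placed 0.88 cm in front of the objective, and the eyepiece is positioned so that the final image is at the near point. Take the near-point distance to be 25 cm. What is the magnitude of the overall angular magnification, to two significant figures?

180

Objective: 1/d_i = 1/f_obj - 1/d_o = 1/0.8 - 1/0.88 = 0.11364 cm^-1, so d_i = 8.800 cm.
m_obj = -d_i/d_o = -8.800/0.88 = -10.000.
Eyepiece angular magnification (image at near point): M_eye = 1 + D/f_e = 1 + 25/1.5 = 17.667.
Overall M = m_obj x M_eye = (-10.000)(17.667) = -176.67.
|M| = 176.67.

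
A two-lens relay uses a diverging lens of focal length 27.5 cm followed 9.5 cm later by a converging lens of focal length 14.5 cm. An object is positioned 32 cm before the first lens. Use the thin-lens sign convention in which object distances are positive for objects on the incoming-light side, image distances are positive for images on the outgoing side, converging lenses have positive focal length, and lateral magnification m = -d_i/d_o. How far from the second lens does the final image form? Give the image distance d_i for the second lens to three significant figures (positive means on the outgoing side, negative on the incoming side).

36.0 cm

First lens: d_i1 = 1/(1/(-27.5) - 1/32) = -14.790 cm.
The intermediate image is virtual, 14.790 cm to the left of lens 1, so d_o2 = L - d_i1 = 9.5 - (-14.790) = 24.290 cm.
Second lens: d_i2 = 1/(1/14.5 - 1/(24.290)) = 35.976 cm.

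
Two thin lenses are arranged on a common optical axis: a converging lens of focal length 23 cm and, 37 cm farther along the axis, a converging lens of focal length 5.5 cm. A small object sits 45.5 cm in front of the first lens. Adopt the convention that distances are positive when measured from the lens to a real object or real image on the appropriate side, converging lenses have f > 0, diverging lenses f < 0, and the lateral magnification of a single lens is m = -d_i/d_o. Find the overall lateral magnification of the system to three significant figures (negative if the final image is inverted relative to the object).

First lens: d_i1 = 1/(1/23 - 1/45.5) = 46.511 cm.
m_1 = -(46.511)/45.5 = -1.0222.
Since 46.511 cm > 37 cm, the first image lies past the second lens and serves as a virtual object: d_o2 = L - d_i1 = -9.511 cm.
Second lens: d_i2 = 1/(1/5.5 - 1/(-9.511)) = 3.485 cm.
m_2 = -(3.485)/(-9.511) = 0.3664.
Overall magnification: m = m_1 m_2 = -0.3745.

-0.375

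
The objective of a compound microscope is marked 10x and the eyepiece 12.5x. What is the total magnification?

The overall magnification of a compound microscope is the product of the objective and eyepiece magnifications:
M = M_obj x M_eye = 10 x 12.5 = 125.

125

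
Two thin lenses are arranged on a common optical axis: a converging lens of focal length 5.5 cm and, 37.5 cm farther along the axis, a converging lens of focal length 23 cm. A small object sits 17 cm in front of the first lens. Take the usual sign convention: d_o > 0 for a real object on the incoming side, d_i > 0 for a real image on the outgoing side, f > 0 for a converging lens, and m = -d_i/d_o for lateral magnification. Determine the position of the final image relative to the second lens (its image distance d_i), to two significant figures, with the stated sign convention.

110 cm

Lens 1: 1/d_i1 = 1/f_1 - 1/d_o1 = 1/5.5 - 1/17 = 0.12299 cm^-1, so d_i1 = 8.130 cm.
That image sits 29.370 cm in front of the second lens, so d_o2 = 29.370 cm.
Lens 2: 1/d_i2 = 1/f_2 - 1/d_o2 = 1/23 - 1/(29.370) = 0.00943 cm^-1, so d_i2 = 106.051 cm.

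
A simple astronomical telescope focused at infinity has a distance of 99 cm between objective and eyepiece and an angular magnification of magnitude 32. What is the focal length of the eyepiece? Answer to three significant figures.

In normal adjustment the tube length equals f_obj + f_eye and |M| = f_obj/f_eye.
So f_obj = 32 f_eye and 32 f_eye + f_eye = 99 cm, giving f_eye = 99/33 = 3.000 cm and f_obj = 96.000 cm.

3.00 cm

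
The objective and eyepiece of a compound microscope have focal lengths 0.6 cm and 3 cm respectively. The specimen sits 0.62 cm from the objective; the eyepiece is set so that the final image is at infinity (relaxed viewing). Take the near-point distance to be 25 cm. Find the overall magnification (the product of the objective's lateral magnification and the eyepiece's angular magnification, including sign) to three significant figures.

Objective: 1/d_i = 1/f_obj - 1/d_o = 1/0.6 - 1/0.62 = 0.05376 cm^-1, so d_i = 18.600 cm.
m_obj = -d_i/d_o = -18.600/0.62 = -30.000.
Eyepiece angular magnification (image at infinity): M_eye = D/f_e = 25/3 = 8.333.
Overall M = m_obj x M_eye = (-30.000)(8.333) = -250.00.

-250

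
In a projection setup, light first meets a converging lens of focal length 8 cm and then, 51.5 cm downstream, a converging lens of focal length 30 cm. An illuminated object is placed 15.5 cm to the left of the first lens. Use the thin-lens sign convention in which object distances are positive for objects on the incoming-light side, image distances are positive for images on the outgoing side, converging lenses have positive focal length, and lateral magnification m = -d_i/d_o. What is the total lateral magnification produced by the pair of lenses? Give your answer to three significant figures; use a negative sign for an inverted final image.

6.44

First lens: d_i1 = 1/(1/8 - 1/15.5) = 16.533 cm.
m_1 = -(16.533)/15.5 = -1.0667.
Object distance for lens 2: d_o2 = 51.5 - 16.533 = 34.967 cm.
Second lens: d_i2 = 1/(1/30 - 1/(34.967)) = 211.208 cm.
m_2 = -(211.208)/(34.967) = -6.0403.
Overall magnification: m = m_1 m_2 = 6.4430.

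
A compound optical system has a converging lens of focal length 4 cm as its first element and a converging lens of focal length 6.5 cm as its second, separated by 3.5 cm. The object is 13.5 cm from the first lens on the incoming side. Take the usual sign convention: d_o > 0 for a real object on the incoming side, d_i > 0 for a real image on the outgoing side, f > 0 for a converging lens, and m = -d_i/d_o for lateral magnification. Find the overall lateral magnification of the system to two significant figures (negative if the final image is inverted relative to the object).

Lens 1: 1/d_i1 = 1/f_1 - 1/d_o1 = 1/4 - 1/13.5 = 0.17593 cm^-1, so d_i1 = 5.684 cm.
m_1 = -(5.684)/13.5 = -0.4211.
Since 5.684 cm > 3.5 cm, the first image lies past the second lens and serves as a virtual object: d_o2 = L - d_i1 = -2.184 cm.
Lens 2: 1/d_i2 = 1/f_2 - 1/d_o2 = 1/6.5 - 1/(-2.184) = 0.61168 cm^-1, so d_i2 = 1.635 cm.
m_2 = -(1.635)/(-2.184) = 0.7485.
The system's lateral magnification is m_1 m_2 = (-0.4211)(0.7485) = -0.3152.

-0.32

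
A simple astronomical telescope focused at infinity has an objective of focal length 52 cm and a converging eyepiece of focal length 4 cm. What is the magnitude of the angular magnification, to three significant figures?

|M| = f_obj/|f_eye| = 52/4 = 13.000.

13.0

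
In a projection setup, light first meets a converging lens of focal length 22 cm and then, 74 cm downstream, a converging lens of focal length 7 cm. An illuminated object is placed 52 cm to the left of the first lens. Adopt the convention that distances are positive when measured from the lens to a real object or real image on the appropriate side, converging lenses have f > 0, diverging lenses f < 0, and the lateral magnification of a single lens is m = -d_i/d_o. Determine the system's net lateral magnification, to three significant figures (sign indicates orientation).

Applying the thin-lens equation to the first lens, 1/22 = 1/52 + 1/d_i1, which gives d_i1 = 38.133 cm.
Its lateral magnification is m_1 = -d_i1/d_o1 = -(38.133)/52 = -0.7333.
That image sits 35.867 cm in front of the second lens, so d_o2 = 35.867 cm.
Applying the thin-lens equation again with f_2 = 7 cm and d_o2 = 35.867 cm gives d_i2 = 8.697 cm.
m_2 = -(8.697)/(35.867) = -0.2425.
Total m = m_1 x m_2 = (-0.7333)(-0.2425) = 0.1778.

0.178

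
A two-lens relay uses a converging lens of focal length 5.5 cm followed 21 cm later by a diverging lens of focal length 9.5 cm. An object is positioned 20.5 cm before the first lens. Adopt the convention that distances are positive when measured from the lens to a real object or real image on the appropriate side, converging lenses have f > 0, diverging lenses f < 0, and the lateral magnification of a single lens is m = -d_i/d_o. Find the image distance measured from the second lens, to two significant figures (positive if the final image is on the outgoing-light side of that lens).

-5.6 cm

Applying the thin-lens equation to the first lens, 1/5.5 = 1/20.5 + 1/d_i1, which gives d_i1 = 7.517 cm.
That image sits 13.483 cm in front of the second lens, so d_o2 = 13.483 cm.
Applying the thin-lens equation again with f_2 = -9.5 cm and d_o2 = 13.483 cm gives d_i2 = -5.573 cm.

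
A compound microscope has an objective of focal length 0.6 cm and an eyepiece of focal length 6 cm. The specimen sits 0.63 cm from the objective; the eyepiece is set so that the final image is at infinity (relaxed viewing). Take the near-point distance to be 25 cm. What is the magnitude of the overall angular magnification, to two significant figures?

83

Objective: 1/d_i = 1/f_obj - 1/d_o = 1/0.6 - 1/0.63 = 0.07937 cm^-1, so d_i = 12.600 cm.
m_obj = -d_i/d_o = -12.600/0.63 = -20.000.
Eyepiece angular magnification (image at infinity): M_eye = D/f_e = 25/6 = 4.167.
Overall M = m_obj x M_eye = (-20.000)(4.167) = -83.33.
|M| = 83.33.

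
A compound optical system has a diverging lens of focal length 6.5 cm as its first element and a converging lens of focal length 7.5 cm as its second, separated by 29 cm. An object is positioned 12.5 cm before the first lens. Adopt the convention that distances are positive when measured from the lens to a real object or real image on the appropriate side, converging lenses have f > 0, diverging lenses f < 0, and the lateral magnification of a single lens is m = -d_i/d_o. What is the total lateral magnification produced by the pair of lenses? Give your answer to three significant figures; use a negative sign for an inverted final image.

-0.0995

Applying the thin-lens equation to the first lens, 1/(-6.5) = 1/12.5 + 1/d_i1, which gives d_i1 = -4.276 cm.
Its lateral magnification is m_1 = -d_i1/d_o1 = -(-4.276)/12.5 = 0.3421.
With d_i1 < 0 the first image is virtual and lies on the object side; the object distance for lens 2 is d_o2 = 29 - (-4.276) = 33.276 cm.
Applying the thin-lens equation again with f_2 = 7.5 cm and d_o2 = 33.276 cm gives d_i2 = 9.682 cm.
m_2 = -(9.682)/(33.276) = -0.2910.
Overall magnification: m = m_1 m_2 = -0.0995.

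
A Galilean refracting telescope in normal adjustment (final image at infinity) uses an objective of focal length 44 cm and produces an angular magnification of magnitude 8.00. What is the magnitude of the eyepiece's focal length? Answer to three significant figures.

5.50 cm

|M| = f_obj/|f_eye|, so |f_eye| = f_obj/|M| = 44/8.0 = 5.500 cm.
(The eyepiece is diverging, so its signed focal length is -5.500 cm.)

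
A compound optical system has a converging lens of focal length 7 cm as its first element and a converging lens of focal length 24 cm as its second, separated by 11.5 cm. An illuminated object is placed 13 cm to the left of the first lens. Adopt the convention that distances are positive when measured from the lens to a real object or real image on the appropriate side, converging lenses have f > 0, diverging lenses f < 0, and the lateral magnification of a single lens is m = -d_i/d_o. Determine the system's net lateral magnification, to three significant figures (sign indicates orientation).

-1.01

First lens: d_i1 = 1/(1/7 - 1/13) = 15.167 cm.
m_1 = -(15.167)/13 = -1.1667.
This image would form 15.167 cm past lens 1, i.e. 3.667 cm beyond lens 2, so it is a virtual object for lens 2: d_o2 = 11.5 - 15.167 = -3.667 cm.
Second lens: d_i2 = 1/(1/24 - 1/(-3.667)) = 3.181 cm.
m_2 = -(3.181)/(-3.667) = 0.8675.
Total m = m_1 x m_2 = (-1.1667)(0.8675) = -1.0120.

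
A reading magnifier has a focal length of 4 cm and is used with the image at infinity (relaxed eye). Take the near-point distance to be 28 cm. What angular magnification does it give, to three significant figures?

M = D/f = 28/4 = 7.000.

7.00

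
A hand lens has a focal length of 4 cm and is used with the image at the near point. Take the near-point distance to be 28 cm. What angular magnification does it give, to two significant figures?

8.0

M = 1 + D/f = 1 + 28/4 = 8.000.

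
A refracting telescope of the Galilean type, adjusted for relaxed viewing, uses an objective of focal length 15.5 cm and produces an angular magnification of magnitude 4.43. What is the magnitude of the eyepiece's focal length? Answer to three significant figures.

3.50 cm

|M| = f_obj/|f_eye|, so |f_eye| = f_obj/|M| = 15.5/4.43 = 3.499 cm.
(The eyepiece is diverging, so its signed focal length is -3.499 cm.)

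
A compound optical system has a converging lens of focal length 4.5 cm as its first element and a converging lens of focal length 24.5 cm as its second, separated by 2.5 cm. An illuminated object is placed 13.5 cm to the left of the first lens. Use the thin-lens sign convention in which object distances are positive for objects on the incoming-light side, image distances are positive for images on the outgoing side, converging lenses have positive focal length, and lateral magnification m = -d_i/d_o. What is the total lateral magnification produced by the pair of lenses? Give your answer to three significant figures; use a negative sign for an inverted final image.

Lens 1: 1/d_i1 = 1/f_1 - 1/d_o1 = 1/4.5 - 1/13.5 = 0.14815 cm^-1, so d_i1 = 6.750 cm.
m_1 = -(6.750)/13.5 = -0.5000.
This image would form 6.750 cm past lens 1, i.e. 4.250 cm beyond lens 2, so it is a virtual object for lens 2: d_o2 = 2.5 - 6.750 = -4.250 cm.
Lens 2: 1/d_i2 = 1/f_2 - 1/d_o2 = 1/24.5 - 1/(-4.250) = 0.27611 cm^-1, so d_i2 = 3.622 cm.
m_2 = -(3.622)/(-4.250) = 0.8522.
Overall magnification: m = m_1 m_2 = -0.4261.

-0.426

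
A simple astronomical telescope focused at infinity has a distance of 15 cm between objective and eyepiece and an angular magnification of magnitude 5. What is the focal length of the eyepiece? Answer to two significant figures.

2.5 cm

In normal adjustment the tube length equals f_obj + f_eye and |M| = f_obj/f_eye.
So f_obj = 5 f_eye and 5 f_eye + f_eye = 15 cm, giving f_eye = 15/6 = 2.500 cm and f_obj = 12.500 cm.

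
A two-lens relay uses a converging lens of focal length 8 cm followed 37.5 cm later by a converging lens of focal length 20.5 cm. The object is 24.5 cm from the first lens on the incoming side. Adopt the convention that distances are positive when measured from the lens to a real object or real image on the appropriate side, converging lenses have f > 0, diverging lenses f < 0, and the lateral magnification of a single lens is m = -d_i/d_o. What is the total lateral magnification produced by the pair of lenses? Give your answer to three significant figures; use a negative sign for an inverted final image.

1.94

First lens: d_i1 = 1/(1/8 - 1/24.5) = 11.879 cm.
m_1 = -(11.879)/24.5 = -0.4848.
That image sits 25.621 cm in front of the second lens, so d_o2 = 25.621 cm.
Second lens: d_i2 = 1/(1/20.5 - 1/(25.621)) = 102.561 cm.
m_2 = -(102.561)/(25.621) = -4.0030.
The system's lateral magnification is m_1 m_2 = (-0.4848)(-4.0030) = 1.9408.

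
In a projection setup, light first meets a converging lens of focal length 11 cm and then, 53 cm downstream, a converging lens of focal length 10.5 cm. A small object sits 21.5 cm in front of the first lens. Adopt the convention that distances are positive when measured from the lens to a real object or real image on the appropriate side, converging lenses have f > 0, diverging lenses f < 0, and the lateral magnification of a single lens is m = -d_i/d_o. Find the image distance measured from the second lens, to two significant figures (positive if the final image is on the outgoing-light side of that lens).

16 cm

First lens: d_i1 = 1/(1/11 - 1/21.5) = 22.524 cm.
That image sits 30.476 cm in front of the second lens, so d_o2 = 30.476 cm.
Second lens: d_i2 = 1/(1/10.5 - 1/(30.476)) = 16.019 cm.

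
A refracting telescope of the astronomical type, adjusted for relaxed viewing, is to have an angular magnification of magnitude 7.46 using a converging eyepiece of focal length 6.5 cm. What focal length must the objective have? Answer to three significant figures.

|M| = f_obj/|f_eye|, so f_obj = |M| x |f_eye| = 7.46 x 6.5 = 48.490 cm.

48.5 cm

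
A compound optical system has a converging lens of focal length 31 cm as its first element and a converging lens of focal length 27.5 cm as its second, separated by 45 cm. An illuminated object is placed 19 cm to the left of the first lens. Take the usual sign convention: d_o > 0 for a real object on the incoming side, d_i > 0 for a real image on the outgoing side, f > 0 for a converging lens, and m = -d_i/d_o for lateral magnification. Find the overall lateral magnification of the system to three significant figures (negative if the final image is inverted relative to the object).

-1.07

Applying the thin-lens equation to the first lens, 1/31 = 1/19 + 1/d_i1, which gives d_i1 = -49.083 cm.
Its lateral magnification is m_1 = -d_i1/d_o1 = -(-49.083)/19 = 2.5833.
The intermediate image is virtual, 49.083 cm to the left of lens 1, so d_o2 = L - d_i1 = 45 - (-49.083) = 94.083 cm.
Applying the thin-lens equation again with f_2 = 27.5 cm and d_o2 = 94.083 cm gives d_i2 = 38.858 cm.
m_2 = -(38.858)/(94.083) = -0.4130.
Total m = m_1 x m_2 = (2.5833)(-0.4130) = -1.0670.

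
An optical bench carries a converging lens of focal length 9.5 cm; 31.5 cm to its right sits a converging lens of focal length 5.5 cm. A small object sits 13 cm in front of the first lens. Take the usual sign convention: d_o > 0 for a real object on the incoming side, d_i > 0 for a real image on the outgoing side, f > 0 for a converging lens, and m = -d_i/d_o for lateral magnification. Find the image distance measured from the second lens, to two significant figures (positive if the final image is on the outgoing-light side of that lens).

Applying the thin-lens equation to the first lens, 1/9.5 = 1/13 + 1/d_i1, which gives d_i1 = 35.286 cm.
Since 35.286 cm > 31.5 cm, the first image lies past the second lens and serves as a virtual object: d_o2 = L - d_i1 = -3.786 cm.
Applying the thin-lens equation again with f_2 = 5.5 cm and d_o2 = -3.786 cm gives d_i2 = 2.242 cm.

2.2 cm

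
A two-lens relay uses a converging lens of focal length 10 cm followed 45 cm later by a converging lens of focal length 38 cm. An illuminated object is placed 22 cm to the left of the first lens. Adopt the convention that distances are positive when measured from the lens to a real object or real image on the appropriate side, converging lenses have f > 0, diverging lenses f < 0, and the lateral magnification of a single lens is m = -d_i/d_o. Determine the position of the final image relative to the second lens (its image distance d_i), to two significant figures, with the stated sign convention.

First lens: d_i1 = 1/(1/10 - 1/22) = 18.333 cm.
The intermediate image is 18.333 cm to the right of lens 1, so d_o2 = L - d_i1 = 45 - 18.333 = 26.667 cm.
Second lens: d_i2 = 1/(1/38 - 1/(26.667)) = -89.412 cm.

-89 cm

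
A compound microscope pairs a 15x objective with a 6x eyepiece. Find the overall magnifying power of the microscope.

The overall magnification of a compound microscope is the product of the objective and eyepiece magnifications:
M = M_obj x M_eye = 15 x 6 = 90.

90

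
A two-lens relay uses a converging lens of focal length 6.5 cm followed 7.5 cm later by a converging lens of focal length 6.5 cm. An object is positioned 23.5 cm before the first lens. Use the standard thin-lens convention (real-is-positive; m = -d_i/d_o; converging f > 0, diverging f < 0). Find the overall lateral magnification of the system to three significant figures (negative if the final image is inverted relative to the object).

Applying the thin-lens equation to the first lens, 1/6.5 = 1/23.5 + 1/d_i1, which gives d_i1 = 8.985 cm.
Its lateral magnification is m_1 = -d_i1/d_o1 = -(8.985)/23.5 = -0.3824.
This image would form 8.985 cm past lens 1, i.e. 1.485 cm beyond lens 2, so it is a virtual object for lens 2: d_o2 = 7.5 - 8.985 = -1.485 cm.
Applying the thin-lens equation again with f_2 = 6.5 cm and d_o2 = -1.485 cm gives d_i2 = 1.209 cm.
m_2 = -(1.209)/(-1.485) = 0.8140.
Total m = m_1 x m_2 = (-0.3824)(0.8140) = -0.3112.

-0.311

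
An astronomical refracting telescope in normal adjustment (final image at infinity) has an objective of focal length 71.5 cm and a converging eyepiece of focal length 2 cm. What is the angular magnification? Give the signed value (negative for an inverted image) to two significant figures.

M = -f_obj/f_eye = -71.5/(2) = -35.750.

-36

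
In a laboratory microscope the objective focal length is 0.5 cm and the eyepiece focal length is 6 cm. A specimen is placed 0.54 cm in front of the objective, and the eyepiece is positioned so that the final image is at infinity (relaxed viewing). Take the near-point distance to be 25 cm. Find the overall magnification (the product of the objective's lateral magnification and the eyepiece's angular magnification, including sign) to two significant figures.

Objective: 1/d_i = 1/f_obj - 1/d_o = 1/0.5 - 1/0.54 = 0.14815 cm^-1, so d_i = 6.750 cm.
m_obj = -d_i/d_o = -6.750/0.54 = -12.500.
Eyepiece angular magnification (image at infinity): M_eye = D/f_e = 25/6 = 4.167.
Overall M = m_obj x M_eye = (-12.500)(4.167) = -52.08.

-52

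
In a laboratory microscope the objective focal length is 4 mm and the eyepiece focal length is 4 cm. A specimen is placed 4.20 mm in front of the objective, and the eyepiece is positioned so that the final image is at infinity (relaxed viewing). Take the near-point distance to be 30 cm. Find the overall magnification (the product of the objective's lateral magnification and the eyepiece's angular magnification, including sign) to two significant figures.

Convert to cm: f_obj = 4 mm = 0.4 cm; d_o = 4.20 mm = 0.42 cm.
Objective: 1/d_i = 1/f_obj - 1/d_o = 1/0.4 - 1/0.42 = 0.11905 cm^-1, so d_i = 8.400 cm.
m_obj = -d_i/d_o = -8.400/0.42 = -20.000.
Eyepiece angular magnification (image at infinity): M_eye = D/f_e = 30/4 = 7.500.
Overall M = m_obj x M_eye = (-20.000)(7.500) = -150.00.

-150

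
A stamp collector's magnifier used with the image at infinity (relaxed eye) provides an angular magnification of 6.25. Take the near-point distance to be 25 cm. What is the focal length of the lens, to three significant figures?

For the image at infinity, M = D/f.
f = D/M = 25/6.25 = 4.000 cm.

4.00 cm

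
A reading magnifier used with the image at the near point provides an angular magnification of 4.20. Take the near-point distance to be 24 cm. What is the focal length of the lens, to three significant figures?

7.50 cm

For the image at the near point, M = 1 + D/f.
f = D/(M - 1) = 24/(4.2 - 1) = 7.500 cm.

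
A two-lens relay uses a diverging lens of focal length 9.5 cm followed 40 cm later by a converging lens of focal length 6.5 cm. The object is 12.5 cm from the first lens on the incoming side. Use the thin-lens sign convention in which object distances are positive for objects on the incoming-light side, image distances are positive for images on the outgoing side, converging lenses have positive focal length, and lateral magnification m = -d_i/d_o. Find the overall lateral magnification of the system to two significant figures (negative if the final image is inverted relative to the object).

First lens: d_i1 = 1/(1/(-9.5) - 1/12.5) = -5.398 cm.
m_1 = -(-5.398)/12.5 = 0.4318.
The intermediate image is virtual, 5.398 cm to the left of lens 1, so d_o2 = L - d_i1 = 40 - (-5.398) = 45.398 cm.
Second lens: d_i2 = 1/(1/6.5 - 1/(45.398)) = 7.586 cm.
m_2 = -(7.586)/(45.398) = -0.1671.
Total m = m_1 x m_2 = (0.4318)(-0.1671) = -0.0722.

-0.072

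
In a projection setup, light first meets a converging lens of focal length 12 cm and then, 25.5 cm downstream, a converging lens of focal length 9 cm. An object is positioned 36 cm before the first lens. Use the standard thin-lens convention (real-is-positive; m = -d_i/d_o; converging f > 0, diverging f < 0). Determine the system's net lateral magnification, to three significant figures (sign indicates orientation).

Applying the thin-lens equation to the first lens, 1/12 = 1/36 + 1/d_i1, which gives d_i1 = 18.000 cm.
Its lateral magnification is m_1 = -d_i1/d_o1 = -(18.000)/36 = -0.5000.
Object distance for lens 2: d_o2 = 25.5 - 18.000 = 7.500 cm.
Applying the thin-lens equation again with f_2 = 9 cm and d_o2 = 7.500 cm gives d_i2 = -45.000 cm.
m_2 = -(-45.000)/(7.500) = 6.0000.
Total m = m_1 x m_2 = (-0.5000)(6.0000) = -3.0000.

-3.00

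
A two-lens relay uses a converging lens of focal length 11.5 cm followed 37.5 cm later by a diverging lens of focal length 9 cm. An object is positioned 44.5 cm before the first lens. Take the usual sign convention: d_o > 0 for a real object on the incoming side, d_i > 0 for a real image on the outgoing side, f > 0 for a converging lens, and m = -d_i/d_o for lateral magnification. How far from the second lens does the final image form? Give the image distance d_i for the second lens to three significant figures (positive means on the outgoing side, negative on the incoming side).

Applying the thin-lens equation to the first lens, 1/11.5 = 1/44.5 + 1/d_i1, which gives d_i1 = 15.508 cm.
Object distance for lens 2: d_o2 = 37.5 - 15.508 = 21.992 cm.
Applying the thin-lens equation again with f_2 = -9 cm and d_o2 = 21.992 cm gives d_i2 = -6.386 cm.

-6.39 cm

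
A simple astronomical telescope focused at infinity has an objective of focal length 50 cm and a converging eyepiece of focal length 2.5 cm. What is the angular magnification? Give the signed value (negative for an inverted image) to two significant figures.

-20

M = -f_obj/f_eye = -50/(2.5) = -20.000.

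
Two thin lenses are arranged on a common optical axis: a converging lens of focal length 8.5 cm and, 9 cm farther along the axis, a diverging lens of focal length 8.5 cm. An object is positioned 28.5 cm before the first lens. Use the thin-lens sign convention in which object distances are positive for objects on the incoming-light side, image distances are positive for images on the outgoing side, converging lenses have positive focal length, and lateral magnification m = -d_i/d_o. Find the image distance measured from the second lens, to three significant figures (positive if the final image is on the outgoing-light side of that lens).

Lens 1: 1/d_i1 = 1/f_1 - 1/d_o1 = 1/8.5 - 1/28.5 = 0.08256 cm^-1, so d_i1 = 12.113 cm.
This image would form 12.113 cm past lens 1, i.e. 3.113 cm beyond lens 2, so it is a virtual object for lens 2: d_o2 = 9 - 12.113 = -3.113 cm.
Lens 2: 1/d_i2 = 1/f_2 - 1/d_o2 = 1/(-8.5) - 1/(-3.113) = 0.20364 cm^-1, so d_i2 = 4.911 cm.

4.91 cm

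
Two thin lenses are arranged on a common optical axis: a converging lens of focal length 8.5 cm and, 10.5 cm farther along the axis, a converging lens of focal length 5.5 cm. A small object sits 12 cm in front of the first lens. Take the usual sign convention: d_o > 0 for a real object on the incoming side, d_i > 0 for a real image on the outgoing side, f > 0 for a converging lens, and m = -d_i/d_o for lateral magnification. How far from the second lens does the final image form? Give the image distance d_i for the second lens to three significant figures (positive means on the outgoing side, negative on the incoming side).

Lens 1: 1/d_i1 = 1/f_1 - 1/d_o1 = 1/8.5 - 1/12 = 0.03431 cm^-1, so d_i1 = 29.143 cm.
This image would form 29.143 cm past lens 1, i.e. 18.643 cm beyond lens 2, so it is a virtual object for lens 2: d_o2 = 10.5 - 29.143 = -18.643 cm.
Lens 2: 1/d_i2 = 1/f_2 - 1/d_o2 = 1/5.5 - 1/(-18.643) = 0.23546 cm^-1, so d_i2 = 4.247 cm.

4.25 cm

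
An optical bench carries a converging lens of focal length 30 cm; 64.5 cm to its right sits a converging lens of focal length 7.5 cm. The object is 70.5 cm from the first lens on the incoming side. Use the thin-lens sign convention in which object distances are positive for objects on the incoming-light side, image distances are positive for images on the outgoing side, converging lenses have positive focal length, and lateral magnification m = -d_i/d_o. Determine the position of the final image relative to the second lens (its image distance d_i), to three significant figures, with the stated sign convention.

19.3 cm

First lens: d_i1 = 1/(1/30 - 1/70.5) = 52.222 cm.
That image sits 12.278 cm in front of the second lens, so d_o2 = 12.278 cm.
Second lens: d_i2 = 1/(1/7.5 - 1/(12.278)) = 19.273 cm.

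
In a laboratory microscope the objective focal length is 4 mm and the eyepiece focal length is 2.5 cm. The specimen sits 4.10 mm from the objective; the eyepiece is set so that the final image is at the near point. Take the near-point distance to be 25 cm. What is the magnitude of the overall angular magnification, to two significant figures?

Convert to cm: f_obj = 4 mm = 0.4 cm; d_o = 4.10 mm = 0.41 cm.
Objective: 1/d_i = 1/f_obj - 1/d_o = 1/0.4 - 1/0.41 = 0.06098 cm^-1, so d_i = 16.400 cm.
m_obj = -d_i/d_o = -16.400/0.41 = -40.000.
Eyepiece angular magnification (image at near point): M_eye = 1 + D/f_e = 1 + 25/2.5 = 11.000.
Overall M = m_obj x M_eye = (-40.000)(11.000) = -440.00.
|M| = 440.00.

440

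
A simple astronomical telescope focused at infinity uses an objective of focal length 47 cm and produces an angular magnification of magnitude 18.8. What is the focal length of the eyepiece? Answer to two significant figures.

|M| = f_obj/f_eye, so f_eye = f_obj/|M| = 47/18.8 = 2.500 cm.

2.5 cm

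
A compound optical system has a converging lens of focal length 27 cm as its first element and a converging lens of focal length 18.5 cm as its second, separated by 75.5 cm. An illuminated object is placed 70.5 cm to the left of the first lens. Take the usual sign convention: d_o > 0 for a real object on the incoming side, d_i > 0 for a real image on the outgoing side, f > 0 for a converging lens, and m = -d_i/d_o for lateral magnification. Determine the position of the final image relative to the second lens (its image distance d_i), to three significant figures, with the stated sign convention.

44.3 cm

Lens 1: 1/d_i1 = 1/f_1 - 1/d_o1 = 1/27 - 1/70.5 = 0.02285 cm^-1, so d_i1 = 43.759 cm.
The intermediate image is 43.759 cm to the right of lens 1, so d_o2 = L - d_i1 = 75.5 - 43.759 = 31.741 cm.
Lens 2: 1/d_i2 = 1/f_2 - 1/d_o2 = 1/18.5 - 1/(31.741) = 0.02255 cm^-1, so d_i2 = 44.347 cm.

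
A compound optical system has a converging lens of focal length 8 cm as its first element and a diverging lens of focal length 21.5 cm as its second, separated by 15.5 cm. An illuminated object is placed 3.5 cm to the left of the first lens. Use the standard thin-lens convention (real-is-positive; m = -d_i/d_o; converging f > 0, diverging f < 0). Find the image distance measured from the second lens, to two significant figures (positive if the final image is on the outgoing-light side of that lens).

Lens 1: 1/d_i1 = 1/f_1 - 1/d_o1 = 1/8 - 1/3.5 = -0.16071 cm^-1, so d_i1 = -6.222 cm.
The intermediate image is virtual, 6.222 cm to the left of lens 1, so d_o2 = L - d_i1 = 15.5 - (-6.222) = 21.722 cm.
Lens 2: 1/d_i2 = 1/f_2 - 1/d_o2 = 1/(-21.5) - 1/(21.722) = -0.09255 cm^-1, so d_i2 = -10.805 cm.

-11 cm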